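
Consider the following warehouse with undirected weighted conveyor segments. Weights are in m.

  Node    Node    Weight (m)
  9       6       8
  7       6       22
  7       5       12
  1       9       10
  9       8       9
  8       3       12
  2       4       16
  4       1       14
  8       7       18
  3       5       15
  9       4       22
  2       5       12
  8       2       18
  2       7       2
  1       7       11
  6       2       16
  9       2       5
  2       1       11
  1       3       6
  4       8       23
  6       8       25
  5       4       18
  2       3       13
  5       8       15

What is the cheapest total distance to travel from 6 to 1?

18 m

Shortest distances from 6:
6: 0
9: 8  (via 6)
2: 13  (via 9)
7: 15  (via 2)
8: 17  (via 9)
1: 18  (via 9)
Shortest route: 6 → 9 → 1 = 18 m.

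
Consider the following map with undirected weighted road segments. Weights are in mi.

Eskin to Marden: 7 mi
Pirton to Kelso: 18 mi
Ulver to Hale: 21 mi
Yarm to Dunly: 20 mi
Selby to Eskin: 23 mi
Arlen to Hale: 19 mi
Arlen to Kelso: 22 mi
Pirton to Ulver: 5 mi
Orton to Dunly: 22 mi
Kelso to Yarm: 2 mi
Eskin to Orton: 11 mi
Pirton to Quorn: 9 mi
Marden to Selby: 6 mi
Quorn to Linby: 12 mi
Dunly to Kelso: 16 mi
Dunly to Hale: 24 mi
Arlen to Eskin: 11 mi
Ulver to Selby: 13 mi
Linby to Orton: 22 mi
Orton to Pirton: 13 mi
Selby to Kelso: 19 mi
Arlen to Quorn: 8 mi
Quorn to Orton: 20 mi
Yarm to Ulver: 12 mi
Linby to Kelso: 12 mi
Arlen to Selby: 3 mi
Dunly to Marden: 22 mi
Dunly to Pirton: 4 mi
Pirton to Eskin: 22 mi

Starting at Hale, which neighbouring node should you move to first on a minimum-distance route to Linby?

Compare a few routes:
Hale–Dunly–Pirton–Quorn–Linby: 24+4+9+12 = 49
Hale–Arlen–Quorn–Linby: 19+8+12 = 39
Hale–Ulver–Yarm–Kelso–Linby: 21+12+2+12 = 47
Hale–Ulver–Pirton–Quorn–Linby: 21+5+9+12 = 47
Cheapest is Hale–Arlen–Quorn–Linby at 39 mi.
So from Hale the first move is to Arlen.

Arlen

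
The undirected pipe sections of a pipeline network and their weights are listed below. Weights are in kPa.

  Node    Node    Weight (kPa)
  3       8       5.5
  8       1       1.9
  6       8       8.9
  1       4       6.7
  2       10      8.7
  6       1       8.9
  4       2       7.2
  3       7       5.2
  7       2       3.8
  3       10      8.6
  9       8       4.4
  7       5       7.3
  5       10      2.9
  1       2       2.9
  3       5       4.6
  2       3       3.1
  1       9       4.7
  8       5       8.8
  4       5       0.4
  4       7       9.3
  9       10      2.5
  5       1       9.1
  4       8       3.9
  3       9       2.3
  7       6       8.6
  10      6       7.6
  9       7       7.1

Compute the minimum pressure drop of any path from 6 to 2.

11.8 kPa

Candidate routes:
6 - 7 - 2: 8.6+3.8 = 12.4
6 - 1 - 2: 8.9+2.9 = 11.8
The minimum is 11.8 kPa via 6 - 1 - 2.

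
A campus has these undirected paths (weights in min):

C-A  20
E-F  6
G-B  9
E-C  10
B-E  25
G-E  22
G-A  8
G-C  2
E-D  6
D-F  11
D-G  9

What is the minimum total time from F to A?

Running Dijkstra from F:
F: 0
E: 6  (via F)
D: 11  (via F)
C: 16  (via E)
G: 18  (via C)
A: 26  (via G)
Shortest route: F–E–C–G–A = 26 min.

26 min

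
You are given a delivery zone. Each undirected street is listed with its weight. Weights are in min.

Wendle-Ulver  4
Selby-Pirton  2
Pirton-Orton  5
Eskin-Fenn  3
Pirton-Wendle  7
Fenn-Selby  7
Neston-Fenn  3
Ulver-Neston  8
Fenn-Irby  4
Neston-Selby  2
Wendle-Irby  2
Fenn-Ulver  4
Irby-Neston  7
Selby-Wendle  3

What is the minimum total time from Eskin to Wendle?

Running Dijkstra from Eskin:
Eskin: 0
Fenn: 3  (via Eskin)
Neston: 6  (via Fenn)
Ulver: 7  (via Fenn)
Irby: 7  (via Fenn)
Selby: 8  (via Neston)
Wendle: 9  (via Irby)
Shortest route: Eskin–Fenn–Irby–Wendle = 9 min.

9 min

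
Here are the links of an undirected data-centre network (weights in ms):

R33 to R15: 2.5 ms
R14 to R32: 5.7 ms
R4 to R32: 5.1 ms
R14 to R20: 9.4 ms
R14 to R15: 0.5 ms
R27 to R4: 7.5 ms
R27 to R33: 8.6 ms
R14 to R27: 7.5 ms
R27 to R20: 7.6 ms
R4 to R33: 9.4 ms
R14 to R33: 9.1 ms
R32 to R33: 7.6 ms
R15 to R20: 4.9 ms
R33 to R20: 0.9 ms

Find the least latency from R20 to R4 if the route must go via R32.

Shortest R20→R32: R20 → R33 → R32 = 8.5
Shortest R32→R4: R32 → R4 = 5.1
Total via R32: 8.5 + 5.1 = 13.6 ms.

13.6 ms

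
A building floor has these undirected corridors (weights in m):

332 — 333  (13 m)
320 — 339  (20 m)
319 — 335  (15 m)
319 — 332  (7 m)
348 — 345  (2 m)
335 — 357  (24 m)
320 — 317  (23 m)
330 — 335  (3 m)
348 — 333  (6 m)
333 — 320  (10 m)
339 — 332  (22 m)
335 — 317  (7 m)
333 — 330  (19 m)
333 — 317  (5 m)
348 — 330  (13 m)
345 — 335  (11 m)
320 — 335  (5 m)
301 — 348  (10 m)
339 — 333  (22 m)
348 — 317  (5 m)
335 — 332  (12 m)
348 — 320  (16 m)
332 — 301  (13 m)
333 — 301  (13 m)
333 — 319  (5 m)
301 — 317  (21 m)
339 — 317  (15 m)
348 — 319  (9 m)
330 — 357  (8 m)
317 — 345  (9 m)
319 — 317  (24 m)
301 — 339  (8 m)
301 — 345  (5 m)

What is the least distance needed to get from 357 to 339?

Shortest distances from 357:
357: 0
330: 8  (via 357)
335: 11  (via 330)
320: 16  (via 335)
317: 18  (via 335)
348: 21  (via 330)
345: 22  (via 335)
332: 23  (via 335)
333: 23  (via 317)
319: 26  (via 335)
301: 27  (via 345)
339: 33  (via 317)
Shortest route: 357–330–335–317–339 = 33 m.

33 m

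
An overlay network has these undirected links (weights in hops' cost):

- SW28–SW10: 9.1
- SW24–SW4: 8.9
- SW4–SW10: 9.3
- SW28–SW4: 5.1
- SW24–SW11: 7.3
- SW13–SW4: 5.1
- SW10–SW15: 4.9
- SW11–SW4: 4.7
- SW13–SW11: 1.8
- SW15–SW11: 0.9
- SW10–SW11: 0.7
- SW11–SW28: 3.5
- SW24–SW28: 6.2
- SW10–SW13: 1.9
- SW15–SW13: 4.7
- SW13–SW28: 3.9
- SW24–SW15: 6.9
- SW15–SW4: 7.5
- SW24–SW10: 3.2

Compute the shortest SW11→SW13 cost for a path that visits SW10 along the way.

Shortest SW11→SW10: SW11–SW10 = 0.7
Shortest SW10→SW13: SW10–SW13 = 1.9
Total via SW10: 0.7 + 1.9 = 2.6 hops' cost.

2.6 hops' cost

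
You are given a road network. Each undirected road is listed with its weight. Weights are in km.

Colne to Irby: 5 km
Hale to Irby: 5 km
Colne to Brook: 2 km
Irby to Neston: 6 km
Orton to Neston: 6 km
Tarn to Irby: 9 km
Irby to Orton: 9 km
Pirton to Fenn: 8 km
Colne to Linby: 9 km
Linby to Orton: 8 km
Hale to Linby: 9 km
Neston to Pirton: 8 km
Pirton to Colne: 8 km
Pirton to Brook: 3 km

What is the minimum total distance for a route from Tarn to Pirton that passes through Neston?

Shortest Tarn→Neston: Tarn → Irby → Neston = 15
Shortest Neston→Pirton: Neston → Pirton = 8
Total via Neston: 15 + 8 = 23 km.

23 km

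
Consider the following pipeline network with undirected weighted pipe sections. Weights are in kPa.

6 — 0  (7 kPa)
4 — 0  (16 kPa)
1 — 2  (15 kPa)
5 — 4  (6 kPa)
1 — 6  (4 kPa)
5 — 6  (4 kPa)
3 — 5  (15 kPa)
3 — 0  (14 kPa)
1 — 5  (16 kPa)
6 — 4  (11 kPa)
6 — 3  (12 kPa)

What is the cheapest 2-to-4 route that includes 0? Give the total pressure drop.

Best 2 to 0: 2–1–6–0 costing 26
Best 0 to 4: 0–4 costing 16
Total via 0: 26 + 16 = 42 kPa.

42 kPa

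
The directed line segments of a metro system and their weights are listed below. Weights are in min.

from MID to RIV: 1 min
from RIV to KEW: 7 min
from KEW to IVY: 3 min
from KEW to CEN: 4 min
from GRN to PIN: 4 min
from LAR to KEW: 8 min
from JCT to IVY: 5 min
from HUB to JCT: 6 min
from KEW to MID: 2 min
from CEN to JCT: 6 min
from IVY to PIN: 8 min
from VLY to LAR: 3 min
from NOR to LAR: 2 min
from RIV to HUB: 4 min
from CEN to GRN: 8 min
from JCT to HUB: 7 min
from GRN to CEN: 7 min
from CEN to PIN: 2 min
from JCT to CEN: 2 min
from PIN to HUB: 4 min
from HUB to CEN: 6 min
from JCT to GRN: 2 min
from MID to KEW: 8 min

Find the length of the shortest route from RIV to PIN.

Candidate routes:
RIV → KEW → CEN → PIN: 7+4+2 = 13
RIV → HUB → CEN → PIN: 4+6+2 = 12
RIV → HUB → JCT → GRN → PIN: 4+6+2+4 = 16
RIV → HUB → JCT → CEN → PIN: 4+6+2+2 = 14
Cheapest is RIV → HUB → CEN → PIN at 12 min.

12 min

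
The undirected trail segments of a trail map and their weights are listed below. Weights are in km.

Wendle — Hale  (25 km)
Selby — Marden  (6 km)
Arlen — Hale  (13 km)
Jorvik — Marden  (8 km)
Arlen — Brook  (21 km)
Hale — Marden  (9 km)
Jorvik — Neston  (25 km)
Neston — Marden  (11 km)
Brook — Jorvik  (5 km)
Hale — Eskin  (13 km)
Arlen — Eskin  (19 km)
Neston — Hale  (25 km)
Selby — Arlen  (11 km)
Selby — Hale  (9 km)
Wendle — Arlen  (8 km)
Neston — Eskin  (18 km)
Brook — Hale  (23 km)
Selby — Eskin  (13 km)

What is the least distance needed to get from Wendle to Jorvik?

33 km

Candidate routes:
Wendle - Arlen - Selby - Marden - Jorvik: 8+11+6+8 = 33
Wendle - Arlen - Brook - Jorvik: 8+21+5 = 34
Cheapest is Wendle - Arlen - Selby - Marden - Jorvik at 33 km.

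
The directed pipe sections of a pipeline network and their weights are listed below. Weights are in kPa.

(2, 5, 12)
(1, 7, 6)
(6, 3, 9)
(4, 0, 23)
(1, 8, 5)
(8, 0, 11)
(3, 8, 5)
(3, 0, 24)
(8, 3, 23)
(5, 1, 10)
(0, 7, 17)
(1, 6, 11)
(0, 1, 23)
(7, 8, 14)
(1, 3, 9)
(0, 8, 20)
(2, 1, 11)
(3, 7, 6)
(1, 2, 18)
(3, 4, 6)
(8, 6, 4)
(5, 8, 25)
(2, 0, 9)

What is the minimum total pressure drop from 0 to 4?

38 kPa

Running Dijkstra from 0:
0: 0
7: 17  (via 0)
8: 20  (via 0)
1: 23  (via 0)
6: 24  (via 8)
3: 32  (via 1)
4: 38  (via 3)
Shortest route: 0 → 1 → 3 → 4 = 38 kPa.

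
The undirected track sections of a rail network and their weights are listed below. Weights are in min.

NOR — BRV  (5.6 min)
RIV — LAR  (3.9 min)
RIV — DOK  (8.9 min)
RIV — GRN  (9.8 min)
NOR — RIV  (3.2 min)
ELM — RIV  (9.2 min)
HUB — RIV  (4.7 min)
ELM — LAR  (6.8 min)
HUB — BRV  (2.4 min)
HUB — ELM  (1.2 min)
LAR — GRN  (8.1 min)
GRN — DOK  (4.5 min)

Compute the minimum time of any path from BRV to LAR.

Candidate routes:
BRV → HUB → RIV → LAR: 2.4+4.7+3.9 = 11
BRV → HUB → ELM → LAR: 2.4+1.2+6.8 = 10.4
Cheapest is BRV → HUB → ELM → LAR at 10.4 min.

10.4 min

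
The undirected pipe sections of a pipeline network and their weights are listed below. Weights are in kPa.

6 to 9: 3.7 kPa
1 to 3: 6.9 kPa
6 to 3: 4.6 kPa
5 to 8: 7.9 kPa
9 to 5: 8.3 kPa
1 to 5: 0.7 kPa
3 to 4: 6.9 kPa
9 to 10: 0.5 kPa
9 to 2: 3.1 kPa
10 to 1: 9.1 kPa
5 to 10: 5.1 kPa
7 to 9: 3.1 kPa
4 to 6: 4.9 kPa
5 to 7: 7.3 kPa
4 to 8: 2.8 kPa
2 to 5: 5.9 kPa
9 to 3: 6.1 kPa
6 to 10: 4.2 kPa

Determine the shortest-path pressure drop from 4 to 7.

11.7 kPa

Settle nodes by increasing distance from 4:
4: 0
8: 2.8  (via 4)
6: 4.9  (via 4)
3: 6.9  (via 4)
9: 8.6  (via 6)
10: 9.1  (via 6)
5: 10.7  (via 8)
1: 11.4  (via 5)
2: 11.7  (via 9)
7: 11.7  (via 9)
Shortest route: 4 → 6 → 9 → 7 = 11.7 kPa.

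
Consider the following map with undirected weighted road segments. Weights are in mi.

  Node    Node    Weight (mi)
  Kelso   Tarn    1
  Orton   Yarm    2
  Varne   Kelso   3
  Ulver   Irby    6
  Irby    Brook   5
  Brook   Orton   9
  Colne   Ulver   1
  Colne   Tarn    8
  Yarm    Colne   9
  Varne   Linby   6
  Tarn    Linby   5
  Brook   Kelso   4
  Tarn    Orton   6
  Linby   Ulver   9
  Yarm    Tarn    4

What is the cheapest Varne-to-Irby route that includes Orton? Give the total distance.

Best Varne to Orton: Varne–Kelso–Tarn–Orton costing 10
Best Orton to Irby: Orton–Brook–Irby costing 14
Total via Orton: 10 + 14 = 24 mi.

24 mi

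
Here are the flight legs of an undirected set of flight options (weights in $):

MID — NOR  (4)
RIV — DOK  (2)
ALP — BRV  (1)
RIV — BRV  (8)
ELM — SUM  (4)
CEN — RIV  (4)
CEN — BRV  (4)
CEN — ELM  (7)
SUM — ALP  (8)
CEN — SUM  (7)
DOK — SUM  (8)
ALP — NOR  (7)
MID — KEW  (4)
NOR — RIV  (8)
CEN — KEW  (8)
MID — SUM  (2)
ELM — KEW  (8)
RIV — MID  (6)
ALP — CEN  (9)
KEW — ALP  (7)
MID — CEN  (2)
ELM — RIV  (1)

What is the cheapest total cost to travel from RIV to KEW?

$9

Candidate routes:
RIV → MID → KEW: 6+4 = 10
RIV → ELM → KEW: 1+8 = 9
The minimum is $9 via RIV → ELM → KEW.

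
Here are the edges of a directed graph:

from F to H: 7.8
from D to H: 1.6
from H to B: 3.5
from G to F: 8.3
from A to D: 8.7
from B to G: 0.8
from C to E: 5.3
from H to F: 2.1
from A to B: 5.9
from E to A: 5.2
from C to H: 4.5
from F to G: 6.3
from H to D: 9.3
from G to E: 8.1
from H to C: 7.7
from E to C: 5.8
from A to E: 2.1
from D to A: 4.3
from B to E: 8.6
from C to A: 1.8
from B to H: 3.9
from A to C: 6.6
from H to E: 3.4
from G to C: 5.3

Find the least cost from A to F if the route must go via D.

12.4

Shortest A→D: A → D = 8.7
Shortest D→F: D → H → F = 3.7
Total via D: 8.7 + 3.7 = 12.4.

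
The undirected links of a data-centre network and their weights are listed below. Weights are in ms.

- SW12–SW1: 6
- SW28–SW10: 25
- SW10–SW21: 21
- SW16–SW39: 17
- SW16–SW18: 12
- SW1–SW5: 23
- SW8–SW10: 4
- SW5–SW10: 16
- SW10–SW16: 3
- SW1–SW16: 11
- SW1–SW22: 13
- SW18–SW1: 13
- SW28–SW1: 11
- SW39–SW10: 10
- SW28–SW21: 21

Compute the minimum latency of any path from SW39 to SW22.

37 ms

Shortest distances from SW39:
SW39: 0
SW10: 10  (via SW39)
SW16: 13  (via SW10)
SW8: 14  (via SW10)
SW1: 24  (via SW16)
SW18: 25  (via SW16)
SW5: 26  (via SW10)
SW12: 30  (via SW1)
SW21: 31  (via SW10)
SW28: 35  (via SW10)
SW22: 37  (via SW1)
Shortest route: SW39 → SW10 → SW16 → SW1 → SW22 = 37 ms.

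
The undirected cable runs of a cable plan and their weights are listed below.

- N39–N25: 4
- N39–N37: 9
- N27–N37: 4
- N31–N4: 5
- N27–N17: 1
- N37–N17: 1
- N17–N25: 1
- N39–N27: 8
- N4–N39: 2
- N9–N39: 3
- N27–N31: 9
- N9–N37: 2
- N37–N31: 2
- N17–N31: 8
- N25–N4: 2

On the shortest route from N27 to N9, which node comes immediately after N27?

N17

Compare a few routes:
N27 - N37 - N9: 4+2 = 6
N27 - N17 - N37 - N9: 1+1+2 = 4
N27 - N17 - N25 - N39 - N9: 1+1+4+3 = 9
Cheapest is N27 - N17 - N37 - N9 at 4.
So from N27 the first move is to N17.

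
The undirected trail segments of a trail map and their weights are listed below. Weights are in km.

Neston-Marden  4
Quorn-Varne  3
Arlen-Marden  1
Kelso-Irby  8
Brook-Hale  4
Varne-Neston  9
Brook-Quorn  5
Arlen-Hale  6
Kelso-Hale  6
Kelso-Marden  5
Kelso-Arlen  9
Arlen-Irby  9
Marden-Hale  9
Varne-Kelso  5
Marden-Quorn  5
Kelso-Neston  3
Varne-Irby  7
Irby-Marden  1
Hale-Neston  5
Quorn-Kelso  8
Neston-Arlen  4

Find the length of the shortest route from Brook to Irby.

11 km

Compare a few routes:
Brook–Quorn–Marden–Irby: 5+5+1 = 11
Brook–Hale–Arlen–Marden–Irby: 4+6+1+1 = 12
Cheapest is Brook–Quorn–Marden–Irby at 11 km.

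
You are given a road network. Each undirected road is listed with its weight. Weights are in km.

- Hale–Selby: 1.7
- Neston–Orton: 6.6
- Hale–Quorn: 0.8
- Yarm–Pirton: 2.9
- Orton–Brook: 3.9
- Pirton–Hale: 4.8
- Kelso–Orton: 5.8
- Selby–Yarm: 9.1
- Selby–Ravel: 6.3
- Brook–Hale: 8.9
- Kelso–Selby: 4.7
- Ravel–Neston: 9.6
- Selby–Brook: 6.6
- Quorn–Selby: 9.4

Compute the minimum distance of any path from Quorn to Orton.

13 km

Running Dijkstra from Quorn:
Quorn: 0
Hale: 0.8  (via Quorn)
Selby: 2.5  (via Hale)
Pirton: 5.6  (via Hale)
Kelso: 7.2  (via Selby)
Yarm: 8.5  (via Pirton)
Ravel: 8.8  (via Selby)
Brook: 9.1  (via Selby)
Orton: 13  (via Kelso)
Shortest route: Quorn–Hale–Selby–Kelso–Orton = 13 km.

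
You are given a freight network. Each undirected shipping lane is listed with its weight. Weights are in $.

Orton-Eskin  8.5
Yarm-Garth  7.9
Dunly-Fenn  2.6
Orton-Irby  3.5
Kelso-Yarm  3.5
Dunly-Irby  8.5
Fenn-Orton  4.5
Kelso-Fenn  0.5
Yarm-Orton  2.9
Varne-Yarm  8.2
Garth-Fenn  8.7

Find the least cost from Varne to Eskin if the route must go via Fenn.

$25.2

Best Varne to Fenn: Varne–Yarm–Kelso–Fenn costing 12.2
Best Fenn to Eskin: Fenn–Orton–Eskin costing 13
Total via Fenn: 12.2 + 13 = $25.2.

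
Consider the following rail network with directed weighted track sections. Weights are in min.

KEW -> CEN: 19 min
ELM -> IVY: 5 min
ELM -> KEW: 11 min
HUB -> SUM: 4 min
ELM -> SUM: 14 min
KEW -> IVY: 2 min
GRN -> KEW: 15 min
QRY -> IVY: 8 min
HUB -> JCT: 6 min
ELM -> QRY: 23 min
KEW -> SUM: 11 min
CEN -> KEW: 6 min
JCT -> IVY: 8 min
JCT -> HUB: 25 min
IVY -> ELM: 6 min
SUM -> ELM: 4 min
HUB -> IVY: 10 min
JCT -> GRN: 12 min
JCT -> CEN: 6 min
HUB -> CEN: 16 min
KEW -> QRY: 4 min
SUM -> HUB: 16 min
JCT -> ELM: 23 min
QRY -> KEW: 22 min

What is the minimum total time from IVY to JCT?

Enumerating some paths:
IVY → ELM → SUM → HUB → JCT: 6+14+16+6 = 42
IVY → ELM → KEW → SUM → HUB → JCT: 6+11+11+16+6 = 50
The minimum is 42 min via IVY → ELM → SUM → HUB → JCT.

42 min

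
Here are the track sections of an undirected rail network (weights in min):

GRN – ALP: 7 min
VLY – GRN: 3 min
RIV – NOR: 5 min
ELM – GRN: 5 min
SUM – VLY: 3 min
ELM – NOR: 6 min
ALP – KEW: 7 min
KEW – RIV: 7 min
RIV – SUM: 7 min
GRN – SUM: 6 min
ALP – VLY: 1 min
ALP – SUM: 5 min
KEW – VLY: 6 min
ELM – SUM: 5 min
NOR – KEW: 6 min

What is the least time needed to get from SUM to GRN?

Candidate routes:
SUM - ALP - VLY - GRN: 5+1+3 = 9
SUM - VLY - ALP - GRN: 3+1+7 = 11
SUM - ELM - GRN: 5+5 = 10
SUM - GRN: 6 = 6
The minimum is 6 min via SUM - GRN.

6 min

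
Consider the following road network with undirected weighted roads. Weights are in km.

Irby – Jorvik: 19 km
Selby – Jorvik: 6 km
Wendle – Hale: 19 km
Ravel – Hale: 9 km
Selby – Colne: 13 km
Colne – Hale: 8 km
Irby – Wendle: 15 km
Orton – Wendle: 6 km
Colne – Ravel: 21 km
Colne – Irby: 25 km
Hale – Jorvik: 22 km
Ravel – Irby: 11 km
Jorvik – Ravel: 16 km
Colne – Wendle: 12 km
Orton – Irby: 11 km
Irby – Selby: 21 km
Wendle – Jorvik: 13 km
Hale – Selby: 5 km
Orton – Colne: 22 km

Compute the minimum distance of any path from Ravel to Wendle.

Candidate routes:
Ravel → Hale → Wendle: 9+19 = 28
Ravel → Hale → Colne → Wendle: 9+8+12 = 29
Ravel → Irby → Orton → Wendle: 11+11+6 = 28
Ravel → Irby → Wendle: 11+15 = 26
The minimum is 26 km via Ravel → Irby → Wendle.

26 km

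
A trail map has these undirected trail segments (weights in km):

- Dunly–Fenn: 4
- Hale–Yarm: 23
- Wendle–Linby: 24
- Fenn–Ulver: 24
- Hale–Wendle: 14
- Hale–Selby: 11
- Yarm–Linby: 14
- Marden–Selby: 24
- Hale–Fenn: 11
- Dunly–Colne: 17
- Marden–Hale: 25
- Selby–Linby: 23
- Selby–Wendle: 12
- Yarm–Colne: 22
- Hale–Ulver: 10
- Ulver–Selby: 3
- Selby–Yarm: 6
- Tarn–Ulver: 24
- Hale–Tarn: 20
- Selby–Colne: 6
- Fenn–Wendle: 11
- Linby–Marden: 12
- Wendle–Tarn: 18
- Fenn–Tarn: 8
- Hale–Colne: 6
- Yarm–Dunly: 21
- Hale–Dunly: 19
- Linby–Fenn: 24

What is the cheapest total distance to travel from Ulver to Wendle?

Settle nodes by increasing distance from Ulver:
Ulver: 0
Selby: 3  (via Ulver)
Colne: 9  (via Selby)
Yarm: 9  (via Selby)
Hale: 10  (via Ulver)
Wendle: 15  (via Selby)
Shortest route: Ulver–Selby–Wendle = 15 km.

15 km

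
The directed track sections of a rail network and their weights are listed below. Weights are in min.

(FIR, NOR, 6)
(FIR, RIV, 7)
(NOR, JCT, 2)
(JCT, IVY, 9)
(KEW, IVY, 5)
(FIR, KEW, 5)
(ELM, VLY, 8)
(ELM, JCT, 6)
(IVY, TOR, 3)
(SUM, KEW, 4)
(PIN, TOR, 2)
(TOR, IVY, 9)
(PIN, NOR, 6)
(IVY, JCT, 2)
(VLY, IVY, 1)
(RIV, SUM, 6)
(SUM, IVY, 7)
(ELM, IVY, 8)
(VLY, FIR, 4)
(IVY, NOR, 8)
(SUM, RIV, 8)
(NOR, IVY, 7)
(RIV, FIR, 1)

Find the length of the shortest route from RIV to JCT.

Enumerating some paths:
RIV - FIR - NOR - JCT: 1+6+2 = 9
RIV - SUM - IVY - JCT: 6+7+2 = 15
RIV - FIR - KEW - IVY - JCT: 1+5+5+2 = 13
The minimum is 9 min via RIV - FIR - NOR - JCT.

9 min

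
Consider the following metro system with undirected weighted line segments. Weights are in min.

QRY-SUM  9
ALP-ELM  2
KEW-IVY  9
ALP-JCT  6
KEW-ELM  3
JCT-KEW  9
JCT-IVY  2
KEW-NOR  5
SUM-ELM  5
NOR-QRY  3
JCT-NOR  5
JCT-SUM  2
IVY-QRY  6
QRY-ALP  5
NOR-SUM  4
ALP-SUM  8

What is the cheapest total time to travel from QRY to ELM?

7 min

Compare a few routes:
QRY → NOR → KEW → ELM: 3+5+3 = 11
QRY → ALP → ELM: 5+2 = 7
Cheapest is QRY → ALP → ELM at 7 min.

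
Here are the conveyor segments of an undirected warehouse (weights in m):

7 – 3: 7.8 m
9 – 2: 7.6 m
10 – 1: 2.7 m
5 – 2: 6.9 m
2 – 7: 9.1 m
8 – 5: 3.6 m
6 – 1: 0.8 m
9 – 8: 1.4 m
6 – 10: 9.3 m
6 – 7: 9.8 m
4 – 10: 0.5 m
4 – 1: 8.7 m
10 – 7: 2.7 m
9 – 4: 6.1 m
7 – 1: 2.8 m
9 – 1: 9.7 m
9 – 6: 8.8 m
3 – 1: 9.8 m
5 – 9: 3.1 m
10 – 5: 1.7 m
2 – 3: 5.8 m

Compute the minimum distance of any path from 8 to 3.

14.8 m

Settle nodes by increasing distance from 8:
8: 0
9: 1.4  (via 8)
5: 3.6  (via 8)
10: 5.3  (via 5)
4: 5.8  (via 10)
1: 8  (via 10)
7: 8  (via 10)
6: 8.8  (via 1)
2: 9  (via 9)
3: 14.8  (via 2)
Shortest route: 8–9–2–3 = 14.8 m.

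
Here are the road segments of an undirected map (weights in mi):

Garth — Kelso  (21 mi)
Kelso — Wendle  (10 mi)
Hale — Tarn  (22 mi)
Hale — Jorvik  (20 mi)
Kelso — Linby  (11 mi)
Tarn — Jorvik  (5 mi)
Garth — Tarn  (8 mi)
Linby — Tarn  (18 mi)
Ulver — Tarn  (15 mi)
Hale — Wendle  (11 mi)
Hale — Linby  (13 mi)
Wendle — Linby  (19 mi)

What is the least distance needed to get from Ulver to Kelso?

44 mi

Compare a few routes:
Ulver–Tarn–Jorvik–Hale–Wendle–Kelso: 15+5+20+11+10 = 61
Ulver–Tarn–Hale–Wendle–Kelso: 15+22+11+10 = 58
Ulver–Tarn–Hale–Linby–Kelso: 15+22+13+11 = 61
Ulver–Tarn–Garth–Kelso: 15+8+21 = 44
Cheapest is Ulver–Tarn–Garth–Kelso at 44 mi.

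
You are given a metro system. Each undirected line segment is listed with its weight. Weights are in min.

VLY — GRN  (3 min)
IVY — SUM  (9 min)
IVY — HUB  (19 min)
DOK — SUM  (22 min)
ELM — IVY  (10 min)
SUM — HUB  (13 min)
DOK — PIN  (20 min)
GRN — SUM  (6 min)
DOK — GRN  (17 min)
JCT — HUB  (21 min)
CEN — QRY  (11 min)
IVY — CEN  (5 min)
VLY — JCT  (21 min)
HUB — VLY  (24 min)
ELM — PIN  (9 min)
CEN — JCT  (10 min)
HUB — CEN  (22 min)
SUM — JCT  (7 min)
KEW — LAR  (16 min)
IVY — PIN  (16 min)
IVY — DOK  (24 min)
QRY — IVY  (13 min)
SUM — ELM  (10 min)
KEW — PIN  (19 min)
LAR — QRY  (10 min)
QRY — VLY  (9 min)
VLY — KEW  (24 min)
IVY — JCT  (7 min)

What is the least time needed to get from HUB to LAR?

41 min

Candidate routes:
HUB - IVY - QRY - LAR: 19+13+10 = 42
HUB - SUM - GRN - VLY - QRY - LAR: 13+6+3+9+10 = 41
Cheapest is HUB - SUM - GRN - VLY - QRY - LAR at 41 min.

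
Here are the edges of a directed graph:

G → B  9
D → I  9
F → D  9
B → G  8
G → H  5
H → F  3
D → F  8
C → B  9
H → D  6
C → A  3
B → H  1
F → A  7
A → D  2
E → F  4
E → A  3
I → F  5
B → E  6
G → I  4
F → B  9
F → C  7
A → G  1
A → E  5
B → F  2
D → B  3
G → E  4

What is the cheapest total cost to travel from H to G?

Candidate routes:
H–F–A–G: 3+7+1 = 11
H–F–C–A–G: 3+7+3+1 = 14
The minimum is 11 via H–F–A–G.

11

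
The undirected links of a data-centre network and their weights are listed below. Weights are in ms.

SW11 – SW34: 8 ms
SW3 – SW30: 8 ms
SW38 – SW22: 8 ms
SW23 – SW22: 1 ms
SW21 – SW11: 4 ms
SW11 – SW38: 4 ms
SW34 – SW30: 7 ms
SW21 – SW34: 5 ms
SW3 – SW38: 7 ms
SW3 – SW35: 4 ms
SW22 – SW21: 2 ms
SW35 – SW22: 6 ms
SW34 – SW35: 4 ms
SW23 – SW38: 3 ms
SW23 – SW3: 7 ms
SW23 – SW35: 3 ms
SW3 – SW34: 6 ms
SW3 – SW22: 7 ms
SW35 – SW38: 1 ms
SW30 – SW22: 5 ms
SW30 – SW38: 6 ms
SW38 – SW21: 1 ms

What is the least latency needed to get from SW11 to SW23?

Running Dijkstra from SW11:
SW11: 0
SW38: 4  (via SW11)
SW21: 4  (via SW11)
SW35: 5  (via SW38)
SW22: 6  (via SW21)
SW23: 7  (via SW38)
Shortest route: SW11 → SW38 → SW23 = 7 ms.

7 ms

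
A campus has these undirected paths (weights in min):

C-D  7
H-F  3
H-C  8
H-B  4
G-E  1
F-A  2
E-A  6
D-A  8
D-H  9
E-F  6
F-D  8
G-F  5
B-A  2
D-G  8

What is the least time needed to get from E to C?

Settle nodes by increasing distance from E:
E: 0
G: 1  (via E)
A: 6  (via E)
F: 6  (via E)
B: 8  (via A)
D: 9  (via G)
H: 9  (via F)
C: 16  (via D)
Shortest route: E–G–D–C = 16 min.

16 min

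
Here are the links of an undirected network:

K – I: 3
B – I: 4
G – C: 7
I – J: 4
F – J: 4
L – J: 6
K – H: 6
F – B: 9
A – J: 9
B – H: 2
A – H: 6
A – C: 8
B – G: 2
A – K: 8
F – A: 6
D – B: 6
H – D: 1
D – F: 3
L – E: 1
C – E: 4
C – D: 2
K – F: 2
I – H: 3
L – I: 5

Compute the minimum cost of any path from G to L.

11

Candidate routes:
G → B → I → L: 2+4+5 = 11
G → B → H → D → C → E → L: 2+2+1+2+4+1 = 12
G → B → H → I → L: 2+2+3+5 = 12
G → C → E → L: 7+4+1 = 12
The minimum is 11 via G → B → I → L.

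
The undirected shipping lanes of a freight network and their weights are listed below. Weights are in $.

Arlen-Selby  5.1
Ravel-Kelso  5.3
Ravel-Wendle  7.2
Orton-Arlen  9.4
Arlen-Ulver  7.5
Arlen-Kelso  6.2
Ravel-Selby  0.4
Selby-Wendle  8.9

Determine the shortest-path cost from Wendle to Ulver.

Shortest distances from Wendle:
Wendle: 0
Ravel: 7.2  (via Wendle)
Selby: 7.6  (via Ravel)
Kelso: 12.5  (via Ravel)
Arlen: 12.7  (via Selby)
Ulver: 20.2  (via Arlen)
Shortest route: Wendle–Ravel–Selby–Arlen–Ulver = $20.2.

$20.2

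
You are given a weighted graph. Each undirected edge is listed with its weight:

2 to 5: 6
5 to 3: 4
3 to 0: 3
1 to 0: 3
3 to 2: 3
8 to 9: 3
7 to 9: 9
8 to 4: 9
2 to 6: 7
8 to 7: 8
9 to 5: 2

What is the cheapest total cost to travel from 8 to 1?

Enumerating some paths:
8–9–5–2–3–0–1: 3+2+6+3+3+3 = 20
8–9–5–3–0–1: 3+2+4+3+3 = 15
8–7–9–5–3–0–1: 8+9+2+4+3+3 = 29
Cheapest is 8–9–5–3–0–1 at 15.

15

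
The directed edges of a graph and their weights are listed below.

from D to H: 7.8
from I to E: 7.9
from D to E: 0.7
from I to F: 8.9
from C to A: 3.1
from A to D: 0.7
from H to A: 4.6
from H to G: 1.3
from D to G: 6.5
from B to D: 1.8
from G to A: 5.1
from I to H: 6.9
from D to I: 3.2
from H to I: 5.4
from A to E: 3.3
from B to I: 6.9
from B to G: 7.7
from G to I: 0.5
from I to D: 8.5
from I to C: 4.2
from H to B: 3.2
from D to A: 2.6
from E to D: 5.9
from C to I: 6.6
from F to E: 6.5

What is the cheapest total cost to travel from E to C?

13.3

Running Dijkstra from E:
E: 0
D: 5.9  (via E)
A: 8.5  (via D)
I: 9.1  (via D)
G: 12.4  (via D)
C: 13.3  (via I)
Shortest route: E → D → I → C = 13.3.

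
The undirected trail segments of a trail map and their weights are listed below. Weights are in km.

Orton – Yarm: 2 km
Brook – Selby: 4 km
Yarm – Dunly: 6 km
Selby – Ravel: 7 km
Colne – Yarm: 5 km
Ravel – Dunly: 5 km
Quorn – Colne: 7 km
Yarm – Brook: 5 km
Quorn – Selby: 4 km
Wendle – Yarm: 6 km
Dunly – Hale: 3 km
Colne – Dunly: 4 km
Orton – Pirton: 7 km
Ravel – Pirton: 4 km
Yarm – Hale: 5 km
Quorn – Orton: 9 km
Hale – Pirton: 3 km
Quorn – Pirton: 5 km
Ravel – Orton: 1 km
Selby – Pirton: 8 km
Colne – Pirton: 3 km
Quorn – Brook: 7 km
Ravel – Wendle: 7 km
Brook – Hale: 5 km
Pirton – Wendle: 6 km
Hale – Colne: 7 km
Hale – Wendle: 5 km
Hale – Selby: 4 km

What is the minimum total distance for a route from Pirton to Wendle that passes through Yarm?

Shortest Pirton→Yarm: Pirton–Ravel–Orton–Yarm = 7
Best Yarm to Wendle: Yarm–Wendle costing 6
Total via Yarm: 7 + 6 = 13 km.

13 km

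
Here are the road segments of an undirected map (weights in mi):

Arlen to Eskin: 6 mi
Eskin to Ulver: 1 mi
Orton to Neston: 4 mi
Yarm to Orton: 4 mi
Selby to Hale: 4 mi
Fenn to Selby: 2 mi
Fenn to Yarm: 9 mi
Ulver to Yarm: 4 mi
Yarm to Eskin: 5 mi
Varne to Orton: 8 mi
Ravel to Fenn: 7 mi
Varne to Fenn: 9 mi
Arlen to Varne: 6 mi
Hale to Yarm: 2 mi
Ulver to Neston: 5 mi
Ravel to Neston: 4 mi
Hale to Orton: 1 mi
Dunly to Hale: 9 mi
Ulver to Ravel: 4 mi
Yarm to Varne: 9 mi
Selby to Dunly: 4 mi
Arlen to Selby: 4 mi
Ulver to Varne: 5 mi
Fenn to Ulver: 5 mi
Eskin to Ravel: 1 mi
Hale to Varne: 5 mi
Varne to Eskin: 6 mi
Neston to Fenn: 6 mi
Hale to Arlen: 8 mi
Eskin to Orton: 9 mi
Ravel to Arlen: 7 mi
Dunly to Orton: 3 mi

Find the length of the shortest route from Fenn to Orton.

7 mi

Settle nodes by increasing distance from Fenn:
Fenn: 0
Selby: 2  (via Fenn)
Ulver: 5  (via Fenn)
Hale: 6  (via Selby)
Eskin: 6  (via Ulver)
Arlen: 6  (via Selby)
Dunly: 6  (via Selby)
Neston: 6  (via Fenn)
Ravel: 7  (via Fenn)
Orton: 7  (via Hale)
Shortest route: Fenn–Selby–Hale–Orton = 7 mi.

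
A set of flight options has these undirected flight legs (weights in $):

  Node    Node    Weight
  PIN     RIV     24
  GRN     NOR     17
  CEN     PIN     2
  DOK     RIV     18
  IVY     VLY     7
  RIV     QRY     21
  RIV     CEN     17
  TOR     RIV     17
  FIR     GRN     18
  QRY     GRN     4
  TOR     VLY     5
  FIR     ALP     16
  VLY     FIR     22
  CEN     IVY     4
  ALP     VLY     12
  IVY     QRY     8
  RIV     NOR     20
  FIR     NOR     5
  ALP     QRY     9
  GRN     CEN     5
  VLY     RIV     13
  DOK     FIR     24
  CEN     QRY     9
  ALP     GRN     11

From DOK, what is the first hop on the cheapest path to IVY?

RIV

Enumerating some paths:
DOK - RIV - VLY - IVY: 18+13+7 = 38
DOK - RIV - TOR - VLY - IVY: 18+17+5+7 = 47
DOK - RIV - QRY - IVY: 18+21+8 = 47
DOK - RIV - CEN - IVY: 18+17+4 = 39
The minimum is $38 via DOK - RIV - VLY - IVY.
So from DOK the first move is to RIV.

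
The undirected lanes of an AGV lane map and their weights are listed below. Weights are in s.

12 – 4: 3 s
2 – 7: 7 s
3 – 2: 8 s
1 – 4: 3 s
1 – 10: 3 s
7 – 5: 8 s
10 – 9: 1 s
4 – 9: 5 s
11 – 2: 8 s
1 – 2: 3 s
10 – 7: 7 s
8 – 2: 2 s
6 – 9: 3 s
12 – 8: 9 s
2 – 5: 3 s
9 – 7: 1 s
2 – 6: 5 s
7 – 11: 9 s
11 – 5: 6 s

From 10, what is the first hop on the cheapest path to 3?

1

Enumerating some paths:
10 - 9 - 6 - 2 - 3: 1+3+5+8 = 17
10 - 1 - 2 - 3: 3+3+8 = 14
The minimum is 14 s via 10 - 1 - 2 - 3.
So from 10 the first move is to 1.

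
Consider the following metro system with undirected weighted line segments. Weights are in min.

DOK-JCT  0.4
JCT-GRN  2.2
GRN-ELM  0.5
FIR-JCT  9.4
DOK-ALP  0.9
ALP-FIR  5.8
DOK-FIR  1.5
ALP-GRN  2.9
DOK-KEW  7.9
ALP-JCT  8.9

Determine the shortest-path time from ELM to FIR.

Shortest distances from ELM:
ELM: 0
GRN: 0.5  (via ELM)
JCT: 2.7  (via GRN)
DOK: 3.1  (via JCT)
ALP: 3.4  (via GRN)
FIR: 4.6  (via DOK)
Shortest route: ELM–GRN–JCT–DOK–FIR = 4.6 min.

4.6 min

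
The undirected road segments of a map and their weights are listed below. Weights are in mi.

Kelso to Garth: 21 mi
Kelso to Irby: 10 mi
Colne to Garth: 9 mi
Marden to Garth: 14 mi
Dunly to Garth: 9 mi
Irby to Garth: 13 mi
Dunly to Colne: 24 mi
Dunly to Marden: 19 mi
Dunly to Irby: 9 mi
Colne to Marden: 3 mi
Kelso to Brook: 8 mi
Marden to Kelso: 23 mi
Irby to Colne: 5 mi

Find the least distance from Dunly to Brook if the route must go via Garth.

Best Dunly to Garth: Dunly → Garth costing 9
Best Garth to Brook: Garth → Kelso → Brook costing 29
Total via Garth: 9 + 29 = 38 mi.

38 mi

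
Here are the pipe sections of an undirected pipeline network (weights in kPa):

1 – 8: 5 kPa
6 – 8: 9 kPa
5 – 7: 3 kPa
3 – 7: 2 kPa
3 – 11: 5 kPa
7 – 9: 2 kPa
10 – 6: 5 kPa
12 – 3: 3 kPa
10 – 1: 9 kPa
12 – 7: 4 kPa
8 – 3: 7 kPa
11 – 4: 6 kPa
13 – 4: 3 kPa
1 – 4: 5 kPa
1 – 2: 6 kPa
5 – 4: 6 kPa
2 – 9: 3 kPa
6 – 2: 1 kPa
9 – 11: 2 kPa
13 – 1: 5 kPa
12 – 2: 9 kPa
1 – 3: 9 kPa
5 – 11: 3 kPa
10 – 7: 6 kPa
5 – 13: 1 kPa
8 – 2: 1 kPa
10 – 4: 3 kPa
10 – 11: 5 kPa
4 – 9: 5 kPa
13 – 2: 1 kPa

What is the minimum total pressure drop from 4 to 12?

11 kPa

Enumerating some paths:
4 - 9 - 7 - 3 - 12: 5+2+2+3 = 12
4 - 13 - 5 - 7 - 12: 3+1+3+4 = 11
The minimum is 11 kPa via 4 - 13 - 5 - 7 - 12.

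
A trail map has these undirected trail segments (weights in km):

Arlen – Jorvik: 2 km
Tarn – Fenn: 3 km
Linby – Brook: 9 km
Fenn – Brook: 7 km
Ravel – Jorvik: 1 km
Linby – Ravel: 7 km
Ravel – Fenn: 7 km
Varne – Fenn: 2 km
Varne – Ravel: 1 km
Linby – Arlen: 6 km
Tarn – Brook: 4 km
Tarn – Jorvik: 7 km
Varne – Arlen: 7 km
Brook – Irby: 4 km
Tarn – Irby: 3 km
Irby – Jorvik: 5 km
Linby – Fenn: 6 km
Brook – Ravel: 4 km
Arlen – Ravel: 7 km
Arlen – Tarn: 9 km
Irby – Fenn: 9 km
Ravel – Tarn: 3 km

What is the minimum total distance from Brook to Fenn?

Running Dijkstra from Brook:
Brook: 0
Ravel: 4  (via Brook)
Tarn: 4  (via Brook)
Irby: 4  (via Brook)
Jorvik: 5  (via Ravel)
Varne: 5  (via Ravel)
Fenn: 7  (via Brook)
Shortest route: Brook → Fenn = 7 km.

7 km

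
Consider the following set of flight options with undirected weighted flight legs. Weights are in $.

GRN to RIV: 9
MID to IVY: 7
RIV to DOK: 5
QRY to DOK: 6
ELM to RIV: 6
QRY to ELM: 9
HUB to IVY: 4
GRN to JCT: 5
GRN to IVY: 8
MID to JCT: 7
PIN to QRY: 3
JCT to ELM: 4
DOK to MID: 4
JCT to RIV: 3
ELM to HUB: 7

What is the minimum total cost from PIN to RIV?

Enumerating some paths:
PIN - QRY - DOK - MID - JCT - RIV: 3+6+4+7+3 = 23
PIN - QRY - ELM - RIV: 3+9+6 = 18
PIN - QRY - DOK - RIV: 3+6+5 = 14
PIN - QRY - ELM - JCT - RIV: 3+9+4+3 = 19
Cheapest is PIN - QRY - DOK - RIV at $14.

$14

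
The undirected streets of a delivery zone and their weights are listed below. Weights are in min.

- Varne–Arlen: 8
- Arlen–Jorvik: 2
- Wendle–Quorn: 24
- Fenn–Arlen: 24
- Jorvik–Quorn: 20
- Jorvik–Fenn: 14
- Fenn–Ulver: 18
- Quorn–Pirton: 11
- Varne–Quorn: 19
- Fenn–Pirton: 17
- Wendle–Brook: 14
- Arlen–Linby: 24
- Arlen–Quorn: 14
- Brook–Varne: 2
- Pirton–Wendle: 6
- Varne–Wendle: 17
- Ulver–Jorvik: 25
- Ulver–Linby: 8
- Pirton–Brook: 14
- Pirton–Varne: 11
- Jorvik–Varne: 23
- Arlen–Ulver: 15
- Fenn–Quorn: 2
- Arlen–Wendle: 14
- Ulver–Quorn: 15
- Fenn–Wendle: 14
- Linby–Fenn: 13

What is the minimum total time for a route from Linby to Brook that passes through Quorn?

Best Linby to Quorn: Linby–Fenn–Quorn costing 15
Best Quorn to Brook: Quorn–Varne–Brook costing 21
Total via Quorn: 15 + 21 = 36 min.

36 min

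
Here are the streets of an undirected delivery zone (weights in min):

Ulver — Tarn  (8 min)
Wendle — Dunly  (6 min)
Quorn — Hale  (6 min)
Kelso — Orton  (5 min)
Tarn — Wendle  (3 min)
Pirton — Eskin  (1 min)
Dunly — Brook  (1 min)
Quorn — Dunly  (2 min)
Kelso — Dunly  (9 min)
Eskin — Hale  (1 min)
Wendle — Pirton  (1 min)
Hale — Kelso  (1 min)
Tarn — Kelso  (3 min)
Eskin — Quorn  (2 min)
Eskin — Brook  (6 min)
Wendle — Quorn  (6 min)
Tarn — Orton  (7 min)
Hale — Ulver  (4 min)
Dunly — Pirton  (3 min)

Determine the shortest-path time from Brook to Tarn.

Settle nodes by increasing distance from Brook:
Brook: 0
Dunly: 1  (via Brook)
Quorn: 3  (via Dunly)
Pirton: 4  (via Dunly)
Wendle: 5  (via Pirton)
Eskin: 5  (via Quorn)
Hale: 6  (via Eskin)
Kelso: 7  (via Hale)
Tarn: 8  (via Wendle)
Shortest route: Brook–Dunly–Pirton–Wendle–Tarn = 8 min.

8 min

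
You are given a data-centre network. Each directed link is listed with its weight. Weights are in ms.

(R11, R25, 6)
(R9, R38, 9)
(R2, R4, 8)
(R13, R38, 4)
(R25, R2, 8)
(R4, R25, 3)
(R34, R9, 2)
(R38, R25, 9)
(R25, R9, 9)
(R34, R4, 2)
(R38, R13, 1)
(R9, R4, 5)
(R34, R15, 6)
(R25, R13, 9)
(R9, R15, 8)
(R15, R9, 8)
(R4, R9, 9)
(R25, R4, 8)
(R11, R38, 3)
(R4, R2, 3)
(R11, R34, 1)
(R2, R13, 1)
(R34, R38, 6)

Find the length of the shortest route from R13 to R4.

21 ms

Settle nodes by increasing distance from R13:
R13: 0
R38: 4  (via R13)
R25: 13  (via R38)
R2: 21  (via R25)
R4: 21  (via R25)
Shortest route: R13–R38–R25–R4 = 21 ms.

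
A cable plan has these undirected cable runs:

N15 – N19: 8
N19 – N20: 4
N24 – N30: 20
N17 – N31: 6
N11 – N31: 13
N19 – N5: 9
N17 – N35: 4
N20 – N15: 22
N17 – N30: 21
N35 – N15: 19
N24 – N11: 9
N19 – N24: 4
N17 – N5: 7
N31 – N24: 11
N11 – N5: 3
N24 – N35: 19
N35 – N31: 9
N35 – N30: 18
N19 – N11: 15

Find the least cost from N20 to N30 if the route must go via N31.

46

Best N20 to N31: N20–N19–N24–N31 costing 19
Shortest N31→N30: N31–N17–N30 = 27
Total via N31: 19 + 27 = 46.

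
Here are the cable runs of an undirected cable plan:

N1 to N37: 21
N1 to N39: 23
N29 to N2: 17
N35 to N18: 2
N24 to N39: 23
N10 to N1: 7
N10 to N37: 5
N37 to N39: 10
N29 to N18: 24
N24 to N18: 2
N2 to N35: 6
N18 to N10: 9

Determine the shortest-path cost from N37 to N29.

38

Shortest distances from N37:
N37: 0
N10: 5  (via N37)
N39: 10  (via N37)
N1: 12  (via N10)
N18: 14  (via N10)
N24: 16  (via N18)
N35: 16  (via N18)
N2: 22  (via N35)
N29: 38  (via N18)
Shortest route: N37 → N10 → N18 → N29 = 38.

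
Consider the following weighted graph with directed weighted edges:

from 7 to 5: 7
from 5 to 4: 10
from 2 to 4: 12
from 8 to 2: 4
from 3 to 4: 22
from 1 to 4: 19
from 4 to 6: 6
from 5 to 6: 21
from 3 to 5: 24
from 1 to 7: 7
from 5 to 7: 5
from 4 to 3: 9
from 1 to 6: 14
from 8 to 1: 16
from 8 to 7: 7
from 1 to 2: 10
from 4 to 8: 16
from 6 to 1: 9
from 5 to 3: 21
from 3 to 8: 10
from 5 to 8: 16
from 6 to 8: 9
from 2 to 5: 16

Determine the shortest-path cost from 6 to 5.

Enumerating some paths:
6 → 8 → 2 → 5: 9+4+16 = 29
6 → 1 → 2 → 5: 9+10+16 = 35
6 → 8 → 1 → 7 → 5: 9+16+7+7 = 39
6 → 1 → 7 → 5: 9+7+7 = 23
The minimum is 23 via 6 → 1 → 7 → 5.

23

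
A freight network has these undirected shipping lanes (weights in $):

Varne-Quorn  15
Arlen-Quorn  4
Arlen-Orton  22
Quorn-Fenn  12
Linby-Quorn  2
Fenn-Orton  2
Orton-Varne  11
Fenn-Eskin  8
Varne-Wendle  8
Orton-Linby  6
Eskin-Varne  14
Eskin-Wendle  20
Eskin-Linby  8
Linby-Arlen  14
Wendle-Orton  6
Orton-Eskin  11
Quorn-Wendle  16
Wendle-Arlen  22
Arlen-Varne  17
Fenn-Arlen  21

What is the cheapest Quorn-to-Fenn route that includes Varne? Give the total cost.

Best Quorn to Varne: Quorn–Varne costing 15
Best Varne to Fenn: Varne–Orton–Fenn costing 13
Total via Varne: 15 + 13 = $28.

$28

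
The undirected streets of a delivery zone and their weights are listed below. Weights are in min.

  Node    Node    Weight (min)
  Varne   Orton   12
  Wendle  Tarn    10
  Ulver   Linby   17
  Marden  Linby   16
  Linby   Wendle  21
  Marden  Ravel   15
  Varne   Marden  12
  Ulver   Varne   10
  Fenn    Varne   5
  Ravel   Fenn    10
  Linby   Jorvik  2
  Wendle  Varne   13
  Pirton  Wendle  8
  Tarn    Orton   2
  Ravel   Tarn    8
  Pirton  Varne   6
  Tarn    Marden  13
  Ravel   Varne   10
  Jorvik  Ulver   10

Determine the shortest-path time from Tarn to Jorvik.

Running Dijkstra from Tarn:
Tarn: 0
Orton: 2  (via Tarn)
Ravel: 8  (via Tarn)
Wendle: 10  (via Tarn)
Marden: 13  (via Tarn)
Varne: 14  (via Orton)
Pirton: 18  (via Wendle)
Fenn: 18  (via Ravel)
Ulver: 24  (via Varne)
Linby: 29  (via Marden)
Jorvik: 31  (via Linby)
Shortest route: Tarn–Marden–Linby–Jorvik = 31 min.

31 min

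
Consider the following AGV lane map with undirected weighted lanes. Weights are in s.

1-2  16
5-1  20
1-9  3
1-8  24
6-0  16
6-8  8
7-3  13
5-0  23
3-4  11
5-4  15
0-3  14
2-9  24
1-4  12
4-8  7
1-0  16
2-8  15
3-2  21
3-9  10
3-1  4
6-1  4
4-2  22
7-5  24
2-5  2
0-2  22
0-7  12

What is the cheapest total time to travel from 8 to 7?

Enumerating some paths:
8 → 6 → 0 → 7: 8+16+12 = 36
8 → 4 → 1 → 3 → 7: 7+12+4+13 = 36
8 → 4 → 3 → 7: 7+11+13 = 31
8 → 6 → 1 → 3 → 7: 8+4+4+13 = 29
Cheapest is 8 → 6 → 1 → 3 → 7 at 29 s.

29 s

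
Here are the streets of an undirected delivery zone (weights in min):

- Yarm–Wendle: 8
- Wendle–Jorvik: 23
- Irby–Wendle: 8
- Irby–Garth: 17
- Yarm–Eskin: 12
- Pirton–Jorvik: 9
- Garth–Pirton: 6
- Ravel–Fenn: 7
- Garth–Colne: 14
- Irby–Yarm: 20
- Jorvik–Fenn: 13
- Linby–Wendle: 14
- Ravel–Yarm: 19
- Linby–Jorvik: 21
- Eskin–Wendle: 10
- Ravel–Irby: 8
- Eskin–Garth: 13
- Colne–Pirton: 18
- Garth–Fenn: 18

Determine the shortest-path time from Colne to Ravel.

Settle nodes by increasing distance from Colne:
Colne: 0
Garth: 14  (via Colne)
Pirton: 18  (via Colne)
Jorvik: 27  (via Pirton)
Eskin: 27  (via Garth)
Irby: 31  (via Garth)
Fenn: 32  (via Garth)
Wendle: 37  (via Eskin)
Ravel: 39  (via Irby)
Shortest route: Colne–Garth–Irby–Ravel = 39 min.

39 min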